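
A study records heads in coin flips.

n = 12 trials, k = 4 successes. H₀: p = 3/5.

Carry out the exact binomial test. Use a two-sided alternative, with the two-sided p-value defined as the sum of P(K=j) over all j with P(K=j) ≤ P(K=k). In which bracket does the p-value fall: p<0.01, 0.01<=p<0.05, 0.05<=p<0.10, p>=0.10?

Exact binomial: n=12, k=4, p₀=3/5=0.6000
P(X=j) = C(n,j)·p₀^j·(1−p₀)^(n−j); p = Σ P(X=j) over j with P(X=j) ≤ P(X=4)
p-value (two-sided) = 0.07690
→ bracket: 0.05<=p<0.10

p-value bracket: 0.05<=p<0.10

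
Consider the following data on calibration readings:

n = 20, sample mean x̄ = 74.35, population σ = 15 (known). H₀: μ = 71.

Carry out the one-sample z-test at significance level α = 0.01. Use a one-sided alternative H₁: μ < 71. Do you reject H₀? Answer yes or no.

reject H₀: no

SE = σ/√n = 15/√20 = 3.3541
z = (x̄−μ₀)/SE = (74.35−71)/3.3541 = 0.9988
p-value (one-sided, H₁ less) = 0.84105
At α=0.01: p ≥ α → fail to reject H₀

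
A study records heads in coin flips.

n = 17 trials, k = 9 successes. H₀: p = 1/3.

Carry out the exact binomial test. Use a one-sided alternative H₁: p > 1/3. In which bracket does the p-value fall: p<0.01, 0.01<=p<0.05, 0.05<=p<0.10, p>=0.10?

p-value bracket: 0.05<=p<0.10

Exact binomial: n=17, k=9, p₀=1/3=0.3333
P(X≥9) from Σ C(n,i)·p₀^i·(1−p₀)^(n−i)
p-value (one-sided, H₁ greater) = 0.07548
→ bracket: 0.05<=p<0.10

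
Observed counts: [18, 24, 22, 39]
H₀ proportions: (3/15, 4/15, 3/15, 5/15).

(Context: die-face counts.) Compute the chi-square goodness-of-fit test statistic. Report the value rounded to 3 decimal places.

n = 103; E_i = n·p_i = [20.60, 27.47, 20.60, 34.33]
χ² = (18−20.60)²/20.60 + (24−27.47)²/27.47 + (22−20.60)²/20.60 + (39−34.33)²/34.33 = 1.4951
df = 3

test statistic = 1.495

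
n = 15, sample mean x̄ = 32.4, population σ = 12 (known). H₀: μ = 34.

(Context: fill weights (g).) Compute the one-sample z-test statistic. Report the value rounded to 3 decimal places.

SE = σ/√n = 12/√15 = 3.0984
z = (x̄−μ₀)/SE = (32.4−34)/3.0984 = -0.5164

test statistic = -0.516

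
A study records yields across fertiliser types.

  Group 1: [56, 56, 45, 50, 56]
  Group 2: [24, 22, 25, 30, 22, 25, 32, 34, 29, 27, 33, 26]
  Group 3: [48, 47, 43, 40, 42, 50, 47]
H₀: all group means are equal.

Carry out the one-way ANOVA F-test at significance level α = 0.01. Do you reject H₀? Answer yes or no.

Group means [52.60, 27.42, 45.29], grand mean 37.875
SSB = Σnᵢ(x̄ᵢ−x̄)² = 2781.080; SSW = ΣΣ(x−x̄ᵢ)² = 367.545
MSB = 2781.080/2 = 1390.5399; MSW = 367.545/21 = 17.5022
F = MSB/MSW = 79.4496
df = (2, 21)
p-value (upper-tail) = 0.00000
At α=0.01: p < α → reject H₀

reject H₀: yes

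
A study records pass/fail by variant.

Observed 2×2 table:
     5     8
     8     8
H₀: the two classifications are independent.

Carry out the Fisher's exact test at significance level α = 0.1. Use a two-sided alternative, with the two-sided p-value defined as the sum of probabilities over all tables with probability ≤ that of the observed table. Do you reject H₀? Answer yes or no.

reject H₀: no

Margins: r₁=13, r₂=16, c₁=13, c₂=16, n=29
p_obs = C(13,5)·C(16,8)/C(29,13); sum pmf over tables with pmf ≤ p_obs
p-value (two-sided) = 0.71073
At α=0.1: p ≥ α → fail to reject H₀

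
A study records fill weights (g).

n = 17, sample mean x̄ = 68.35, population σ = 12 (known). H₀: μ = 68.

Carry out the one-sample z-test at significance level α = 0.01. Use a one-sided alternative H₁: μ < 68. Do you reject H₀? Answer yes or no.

SE = σ/√n = 12/√17 = 2.9104
z = (x̄−μ₀)/SE = (68.35−68)/2.9104 = 0.1203
p-value (one-sided, H₁ less) = 0.54786
At α=0.01: p ≥ α → fail to reject H₀

reject H₀: no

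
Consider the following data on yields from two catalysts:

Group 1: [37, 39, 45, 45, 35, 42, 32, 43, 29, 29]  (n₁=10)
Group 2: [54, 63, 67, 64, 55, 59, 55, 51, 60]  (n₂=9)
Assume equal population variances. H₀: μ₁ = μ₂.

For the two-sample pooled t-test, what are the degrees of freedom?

degrees of freedom = 17

df = n₁ + n₂ − 2 = 10 + 9 − 2 = 17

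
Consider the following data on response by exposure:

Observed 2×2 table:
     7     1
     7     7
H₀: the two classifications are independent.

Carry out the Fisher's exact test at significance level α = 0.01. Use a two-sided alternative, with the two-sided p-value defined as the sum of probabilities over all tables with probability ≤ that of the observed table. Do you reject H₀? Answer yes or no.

Margins: r₁=8, r₂=14, c₁=14, c₂=8, n=22
p_obs = C(8,7)·C(14,7)/C(22,14); sum pmf over tables with pmf ≤ p_obs
p-value (two-sided) = 0.16732
At α=0.01: p ≥ α → fail to reject H₀

reject H₀: no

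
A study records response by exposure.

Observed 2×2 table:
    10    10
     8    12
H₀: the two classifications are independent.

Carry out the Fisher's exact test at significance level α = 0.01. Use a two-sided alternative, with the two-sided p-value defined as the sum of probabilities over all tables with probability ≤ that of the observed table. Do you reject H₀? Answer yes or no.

Margins: r₁=20, r₂=20, c₁=18, c₂=22, n=40
p_obs = C(20,10)·C(20,8)/C(40,18); sum pmf over tables with pmf ≤ p_obs
p-value (two-sided) = 0.75119
At α=0.01: p ≥ α → fail to reject H₀

reject H₀: no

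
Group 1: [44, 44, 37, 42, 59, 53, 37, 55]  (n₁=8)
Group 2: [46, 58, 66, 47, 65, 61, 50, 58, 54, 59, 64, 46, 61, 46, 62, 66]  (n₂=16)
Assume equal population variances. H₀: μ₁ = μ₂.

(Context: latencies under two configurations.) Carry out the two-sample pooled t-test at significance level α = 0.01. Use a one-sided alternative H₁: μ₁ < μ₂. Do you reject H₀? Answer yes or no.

x̄₁=46.375, s₁=8.314, n₁=8
x̄₂=56.812, s₂=7.565, n₂=16
s_p² = [7·8.314² + 15·7.565²]/22 = 61.0142
SE = √(s_p²·(1/8+1/16)) = 3.3823
t = (46.375−56.812)/3.3823 = -3.0859
df = 22
p-value (one-sided, H₁ less) = 0.00270
At α=0.01: p < α → reject H₀

reject H₀: yes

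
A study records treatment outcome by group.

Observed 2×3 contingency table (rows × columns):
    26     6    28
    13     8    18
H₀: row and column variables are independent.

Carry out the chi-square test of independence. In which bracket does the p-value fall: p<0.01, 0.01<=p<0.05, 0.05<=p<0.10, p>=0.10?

Row totals [60, 39], col totals [39, 14, 46], n=99
χ² = (26−23.64)²/23.64 + (6−8.48)²/8.48 + (28−27.88)²/27.88 + (13−15.36)²/15.36 + (8−5.52)²/5.52 + (18−18.12)²/18.12 = 2.4486
df = 2
p-value (upper-tail) = 0.29396
→ bracket: p>=0.10

p-value bracket: p>=0.10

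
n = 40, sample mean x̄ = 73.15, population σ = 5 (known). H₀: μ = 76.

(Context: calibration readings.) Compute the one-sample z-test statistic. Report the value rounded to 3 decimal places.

SE = σ/√n = 5/√40 = 0.7906
z = (x̄−μ₀)/SE = (73.15−76)/0.7906 = -3.6050

test statistic = -3.605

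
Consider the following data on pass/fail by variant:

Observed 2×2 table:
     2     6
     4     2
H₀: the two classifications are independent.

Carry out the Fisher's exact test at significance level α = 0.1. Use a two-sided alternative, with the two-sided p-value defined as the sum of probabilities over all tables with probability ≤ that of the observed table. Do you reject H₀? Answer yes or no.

Margins: r₁=8, r₂=6, c₁=6, c₂=8, n=14
p_obs = C(8,2)·C(6,4)/C(14,6); sum pmf over tables with pmf ≤ p_obs
p-value (two-sided) = 0.27739
At α=0.1: p ≥ α → fail to reject H₀

reject H₀: no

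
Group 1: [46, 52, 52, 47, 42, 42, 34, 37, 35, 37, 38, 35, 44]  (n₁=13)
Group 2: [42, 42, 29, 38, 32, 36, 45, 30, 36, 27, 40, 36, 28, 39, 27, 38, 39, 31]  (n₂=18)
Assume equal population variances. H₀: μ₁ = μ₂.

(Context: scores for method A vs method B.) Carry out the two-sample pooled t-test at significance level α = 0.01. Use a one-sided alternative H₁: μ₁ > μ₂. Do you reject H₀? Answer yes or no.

reject H₀: yes

x̄₁=41.615, s₁=6.265, n₁=13
x̄₂=35.278, s₂=5.624, n₂=18
s_p² = [12·6.265² + 17·5.624²]/29 = 34.7823
SE = √(s_p²·(1/13+1/18)) = 2.1466
t = (41.615−35.278)/2.1466 = 2.9524
df = 29
p-value (one-sided, H₁ greater) = 0.00310
At α=0.01: p < α → reject H₀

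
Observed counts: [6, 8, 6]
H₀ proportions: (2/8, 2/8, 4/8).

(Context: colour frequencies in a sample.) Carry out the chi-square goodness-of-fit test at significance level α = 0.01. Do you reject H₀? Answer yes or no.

n = 20; E_i = n·p_i = [5.00, 5.00, 10.00]
χ² = (6−5.00)²/5.00 + (8−5.00)²/5.00 + (6−10.00)²/10.00 = 3.6000
df = 2
p-value (upper-tail) = 0.16530
At α=0.01: p ≥ α → fail to reject H₀

reject H₀: no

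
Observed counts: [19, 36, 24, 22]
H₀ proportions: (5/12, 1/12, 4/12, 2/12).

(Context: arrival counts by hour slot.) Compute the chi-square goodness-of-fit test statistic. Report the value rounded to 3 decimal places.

n = 101; E_i = n·p_i = [42.08, 8.42, 33.67, 16.83]
χ² = (19−42.08)²/42.08 + (36−8.42)²/8.42 + (24−33.67)²/33.67 + (22−16.83)²/16.83 = 107.4198
df = 3

test statistic = 107.420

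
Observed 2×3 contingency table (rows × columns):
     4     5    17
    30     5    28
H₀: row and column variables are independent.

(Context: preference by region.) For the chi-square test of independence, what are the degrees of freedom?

degrees of freedom = 2

df = (r−1)(c−1) = (2−1)·(3−1) = 2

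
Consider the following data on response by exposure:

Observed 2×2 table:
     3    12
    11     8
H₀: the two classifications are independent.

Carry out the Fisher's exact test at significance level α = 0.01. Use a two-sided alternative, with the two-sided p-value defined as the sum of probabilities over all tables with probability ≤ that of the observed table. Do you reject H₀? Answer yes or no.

Margins: r₁=15, r₂=19, c₁=14, c₂=20, n=34
p_obs = C(15,3)·C(19,11)/C(34,14); sum pmf over tables with pmf ≤ p_obs
p-value (two-sided) = 0.03818
At α=0.01: p ≥ α → fail to reject H₀

reject H₀: no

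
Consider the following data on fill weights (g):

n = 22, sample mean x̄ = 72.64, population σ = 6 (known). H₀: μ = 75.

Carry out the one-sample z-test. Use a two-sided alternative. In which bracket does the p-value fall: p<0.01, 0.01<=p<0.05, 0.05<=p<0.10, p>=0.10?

SE = σ/√n = 6/√22 = 1.2792
z = (x̄−μ₀)/SE = (72.64−75)/1.2792 = -1.8449
p-value (two-sided) = 0.06505
→ bracket: 0.05<=p<0.10

p-value bracket: 0.05<=p<0.10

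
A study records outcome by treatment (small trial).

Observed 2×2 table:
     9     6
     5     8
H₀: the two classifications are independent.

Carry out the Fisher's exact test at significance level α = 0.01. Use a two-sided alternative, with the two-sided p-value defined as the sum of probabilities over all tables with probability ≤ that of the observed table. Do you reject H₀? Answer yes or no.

reject H₀: no

Margins: r₁=15, r₂=13, c₁=14, c₂=14, n=28
p_obs = C(15,9)·C(13,5)/C(28,14); sum pmf over tables with pmf ≤ p_obs
p-value (two-sided) = 0.44948
At α=0.01: p ≥ α → fail to reject H₀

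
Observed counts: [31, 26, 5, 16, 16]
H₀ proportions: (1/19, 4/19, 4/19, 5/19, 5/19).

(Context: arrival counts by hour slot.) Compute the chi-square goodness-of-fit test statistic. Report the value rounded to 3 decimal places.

n = 94; E_i = n·p_i = [4.95, 19.79, 19.79, 24.74, 24.74]
χ² = (31−4.95)²/4.95 + (26−19.79)²/19.79 + (5−19.79)²/19.79 + (16−24.74)²/24.74 + (16−24.74)²/24.74 = 156.3654
df = 4

test statistic = 156.365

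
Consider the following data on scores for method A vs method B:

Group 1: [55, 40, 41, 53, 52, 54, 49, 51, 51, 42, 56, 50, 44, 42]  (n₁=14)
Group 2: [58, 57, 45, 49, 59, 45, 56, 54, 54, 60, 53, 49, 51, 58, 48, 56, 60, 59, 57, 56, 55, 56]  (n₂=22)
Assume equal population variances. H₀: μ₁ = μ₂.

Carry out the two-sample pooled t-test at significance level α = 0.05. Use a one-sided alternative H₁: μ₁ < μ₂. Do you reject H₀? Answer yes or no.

x̄₁=48.571, s₁=5.612, n₁=14
x̄₂=54.318, s₂=4.602, n₂=22
s_p² = [13·5.612² + 21·4.602²]/34 = 25.1236
SE = √(s_p²·(1/14+1/22)) = 1.7136
t = (48.571−54.318)/1.7136 = -3.3536
df = 34
p-value (one-sided, H₁ less) = 0.00098
At α=0.05: p < α → reject H₀

reject H₀: yes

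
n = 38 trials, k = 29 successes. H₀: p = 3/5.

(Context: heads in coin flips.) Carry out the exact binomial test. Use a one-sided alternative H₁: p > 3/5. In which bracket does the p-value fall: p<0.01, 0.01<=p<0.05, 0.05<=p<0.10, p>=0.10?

Exact binomial: n=38, k=29, p₀=3/5=0.6000
P(X≥29) from Σ C(n,i)·p₀^i·(1−p₀)^(n−i)
p-value (one-sided, H₁ greater) = 0.02678
→ bracket: 0.01<=p<0.05

p-value bracket: 0.01<=p<0.05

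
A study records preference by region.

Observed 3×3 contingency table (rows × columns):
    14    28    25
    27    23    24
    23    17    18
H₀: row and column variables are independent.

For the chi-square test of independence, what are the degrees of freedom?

df = (r−1)(c−1) = (3−1)·(3−1) = 4

degrees of freedom = 4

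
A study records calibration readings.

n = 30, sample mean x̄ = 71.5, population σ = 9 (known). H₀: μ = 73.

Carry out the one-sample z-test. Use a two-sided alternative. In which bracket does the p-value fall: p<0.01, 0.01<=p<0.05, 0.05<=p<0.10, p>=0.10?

p-value bracket: p>=0.10

SE = σ/√n = 9/√30 = 1.6432
z = (x̄−μ₀)/SE = (71.5−73)/1.6432 = -0.9129
p-value (two-sided) = 0.36131
→ bracket: p>=0.10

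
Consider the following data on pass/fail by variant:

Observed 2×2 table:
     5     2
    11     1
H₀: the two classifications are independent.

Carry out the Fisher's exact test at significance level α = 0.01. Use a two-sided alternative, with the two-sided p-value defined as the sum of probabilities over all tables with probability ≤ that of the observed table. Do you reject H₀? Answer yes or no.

reject H₀: no

Margins: r₁=7, r₂=12, c₁=16, c₂=3, n=19
p_obs = C(7,5)·C(12,11)/C(19,16); sum pmf over tables with pmf ≤ p_obs
p-value (two-sided) = 0.52322
At α=0.01: p ≥ α → fail to reject H₀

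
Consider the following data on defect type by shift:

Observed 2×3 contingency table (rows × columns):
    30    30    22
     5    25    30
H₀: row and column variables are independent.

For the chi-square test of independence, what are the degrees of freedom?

degrees of freedom = 2

df = (r−1)(c−1) = (2−1)·(3−1) = 2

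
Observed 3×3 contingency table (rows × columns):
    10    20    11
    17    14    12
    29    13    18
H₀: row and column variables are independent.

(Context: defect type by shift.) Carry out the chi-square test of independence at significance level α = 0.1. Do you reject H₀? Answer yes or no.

Row totals [41, 43, 60], col totals [56, 47, 41], n=144
χ² = (10−15.94)²/15.94 + (20−13.38)²/13.38 + (11−11.67)²/11.67 + (17−16.72)²/16.72 + (14−14.03)²/14.03 + (12−12.24)²/12.24 + (29−23.33)²/23.33 + (13−19.58)²/19.58 + (18−17.08)²/17.08 = 9.1761
df = 4
p-value (upper-tail) = 0.05685
At α=0.1: p < α → reject H₀

reject H₀: yes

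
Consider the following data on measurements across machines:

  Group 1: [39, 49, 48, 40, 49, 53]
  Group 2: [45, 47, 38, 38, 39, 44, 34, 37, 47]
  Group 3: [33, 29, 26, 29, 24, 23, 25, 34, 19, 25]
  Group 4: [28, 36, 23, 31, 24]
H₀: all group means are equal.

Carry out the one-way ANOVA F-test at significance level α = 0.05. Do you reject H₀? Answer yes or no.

Group means [46.33, 41.00, 26.70, 28.40], grand mean 35.200
SSB = Σnᵢ(x̄ᵢ−x̄)² = 2000.167; SSW = ΣΣ(x−x̄ᵢ)² = 642.633
MSB = 2000.167/3 = 666.7222; MSW = 642.633/26 = 24.7167
F = MSB/MSW = 26.9746
df = (3, 26)
p-value (upper-tail) = 0.00000
At α=0.05: p < α → reject H₀

reject H₀: yes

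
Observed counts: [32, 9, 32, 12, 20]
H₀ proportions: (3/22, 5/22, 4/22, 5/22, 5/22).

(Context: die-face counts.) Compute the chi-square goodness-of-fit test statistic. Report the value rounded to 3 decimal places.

test statistic = 46.346

n = 105; E_i = n·p_i = [14.32, 23.86, 19.09, 23.86, 23.86]
χ² = (32−14.32)²/14.32 + (9−23.86)²/23.86 + (32−19.09)²/19.09 + (12−23.86)²/23.86 + (20−23.86)²/23.86 = 46.3460
df = 4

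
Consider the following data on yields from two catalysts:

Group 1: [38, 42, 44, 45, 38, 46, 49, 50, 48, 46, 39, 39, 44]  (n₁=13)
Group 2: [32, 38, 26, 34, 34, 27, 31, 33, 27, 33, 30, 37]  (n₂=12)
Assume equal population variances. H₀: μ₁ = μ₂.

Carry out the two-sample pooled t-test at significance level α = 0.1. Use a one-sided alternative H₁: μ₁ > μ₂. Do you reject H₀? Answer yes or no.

x̄₁=43.692, s₁=4.191, n₁=13
x̄₂=31.833, s₂=3.834, n₂=12
s_p² = [12·4.191² + 11·3.834²]/23 = 16.1929
SE = √(s_p²·(1/13+1/12)) = 1.6109
t = (43.692−31.833)/1.6109 = 7.3617
df = 23
p-value (one-sided, H₁ greater) = 0.00000
At α=0.1: p < α → reject H₀

reject H₀: yes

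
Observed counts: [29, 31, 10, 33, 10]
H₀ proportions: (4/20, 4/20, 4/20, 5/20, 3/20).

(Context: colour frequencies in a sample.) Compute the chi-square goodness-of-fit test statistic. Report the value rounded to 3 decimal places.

test statistic = 15.608

n = 113; E_i = n·p_i = [22.60, 22.60, 22.60, 28.25, 16.95]
χ² = (29−22.60)²/22.60 + (31−22.60)²/22.60 + (10−22.60)²/22.60 + (33−28.25)²/28.25 + (10−16.95)²/16.95 = 15.6077
df = 4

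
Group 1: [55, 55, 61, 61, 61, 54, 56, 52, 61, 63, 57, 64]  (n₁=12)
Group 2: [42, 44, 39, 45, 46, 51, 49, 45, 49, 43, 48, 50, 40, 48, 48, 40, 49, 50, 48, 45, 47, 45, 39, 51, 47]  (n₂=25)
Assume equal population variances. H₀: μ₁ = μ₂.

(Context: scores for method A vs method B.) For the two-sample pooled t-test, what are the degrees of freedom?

degrees of freedom = 35

df = n₁ + n₂ − 2 = 12 + 25 − 2 = 35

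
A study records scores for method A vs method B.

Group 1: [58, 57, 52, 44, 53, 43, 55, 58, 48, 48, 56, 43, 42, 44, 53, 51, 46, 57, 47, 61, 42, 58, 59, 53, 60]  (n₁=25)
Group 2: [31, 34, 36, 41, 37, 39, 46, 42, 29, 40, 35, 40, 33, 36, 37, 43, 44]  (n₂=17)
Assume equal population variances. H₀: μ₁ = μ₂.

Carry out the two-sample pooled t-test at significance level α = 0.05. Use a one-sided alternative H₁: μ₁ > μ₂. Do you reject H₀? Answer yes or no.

reject H₀: yes

x̄₁=51.520, s₁=6.319, n₁=25
x̄₂=37.824, s₂=4.667, n₂=17
s_p² = [24·6.319² + 16·4.667²]/40 = 32.6678
SE = √(s_p²·(1/25+1/17)) = 1.7968
t = (51.520−37.824)/1.7968 = 7.6229
df = 40
p-value (one-sided, H₁ greater) = 0.00000
At α=0.05: p < α → reject H₀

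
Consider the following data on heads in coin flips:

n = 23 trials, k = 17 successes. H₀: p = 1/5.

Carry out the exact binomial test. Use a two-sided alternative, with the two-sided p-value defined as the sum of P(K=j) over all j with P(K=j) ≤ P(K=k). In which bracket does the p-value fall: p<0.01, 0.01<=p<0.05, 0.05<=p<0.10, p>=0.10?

p-value bracket: p<0.01

Exact binomial: n=23, k=17, p₀=1/5=0.2000
P(X=j) = C(n,j)·p₀^j·(1−p₀)^(n−j); p = Σ P(X=j) over j with P(X=j) ≤ P(X=17)
p-value (two-sided) = 0.00000
→ bracket: p<0.01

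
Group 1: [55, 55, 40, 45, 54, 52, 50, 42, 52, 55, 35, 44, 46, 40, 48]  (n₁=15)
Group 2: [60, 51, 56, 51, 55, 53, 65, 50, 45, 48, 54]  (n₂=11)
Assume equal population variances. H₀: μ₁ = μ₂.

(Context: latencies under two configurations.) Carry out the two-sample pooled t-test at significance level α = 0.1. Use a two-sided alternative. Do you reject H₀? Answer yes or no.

reject H₀: yes

x̄₁=47.533, s₁=6.424, n₁=15
x̄₂=53.455, s₂=5.574, n₂=11
s_p² = [14·6.424² + 10·5.574²]/24 = 37.0192
SE = √(s_p²·(1/15+1/11)) = 2.4152
t = (47.533−53.455)/2.4152 = -2.4516
df = 24
p-value (two-sided) = 0.02188
At α=0.1: p < α → reject H₀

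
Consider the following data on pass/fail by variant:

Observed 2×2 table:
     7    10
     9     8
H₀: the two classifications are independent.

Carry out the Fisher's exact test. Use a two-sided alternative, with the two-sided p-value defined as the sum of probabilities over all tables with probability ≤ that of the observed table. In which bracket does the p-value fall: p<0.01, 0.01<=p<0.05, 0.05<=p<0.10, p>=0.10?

p-value bracket: p>=0.10

Margins: r₁=17, r₂=17, c₁=16, c₂=18, n=34
p_obs = C(17,7)·C(17,9)/C(34,16); sum pmf over tables with pmf ≤ p_obs
p-value (two-sided) = 0.73186
→ bracket: p>=0.10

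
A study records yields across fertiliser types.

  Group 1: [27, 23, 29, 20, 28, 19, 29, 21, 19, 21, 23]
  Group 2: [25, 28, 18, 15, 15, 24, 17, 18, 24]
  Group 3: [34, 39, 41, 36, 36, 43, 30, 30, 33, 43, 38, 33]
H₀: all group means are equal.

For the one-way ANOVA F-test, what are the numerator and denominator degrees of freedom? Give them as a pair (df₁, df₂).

k = 3 groups, N = 32 total
df = (k−1, N−k) = (3−1, 32−3) = (2, 29)

degrees of freedom = [2, 29]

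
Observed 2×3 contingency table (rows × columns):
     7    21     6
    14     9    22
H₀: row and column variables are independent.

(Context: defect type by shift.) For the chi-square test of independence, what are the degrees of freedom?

df = (r−1)(c−1) = (2−1)·(3−1) = 2

degrees of freedom = 2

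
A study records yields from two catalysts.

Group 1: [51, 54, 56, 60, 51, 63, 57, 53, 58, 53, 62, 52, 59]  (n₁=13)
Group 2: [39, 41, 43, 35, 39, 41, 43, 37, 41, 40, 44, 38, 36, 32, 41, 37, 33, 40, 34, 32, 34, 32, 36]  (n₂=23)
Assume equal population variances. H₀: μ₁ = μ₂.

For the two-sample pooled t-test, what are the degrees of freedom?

df = n₁ + n₂ − 2 = 13 + 23 − 2 = 34

degrees of freedom = 34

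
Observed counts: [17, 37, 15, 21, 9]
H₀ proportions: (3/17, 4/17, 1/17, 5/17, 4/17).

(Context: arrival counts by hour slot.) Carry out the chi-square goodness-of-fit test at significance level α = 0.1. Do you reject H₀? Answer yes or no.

n = 99; E_i = n·p_i = [17.47, 23.29, 5.82, 29.12, 23.29]
χ² = (17−17.47)²/17.47 + (37−23.29)²/23.29 + (15−5.82)²/5.82 + (21−29.12)²/29.12 + (9−23.29)²/23.29 = 33.5714
df = 4
p-value (upper-tail) = 0.00000
At α=0.1: p < α → reject H₀

reject H₀: yes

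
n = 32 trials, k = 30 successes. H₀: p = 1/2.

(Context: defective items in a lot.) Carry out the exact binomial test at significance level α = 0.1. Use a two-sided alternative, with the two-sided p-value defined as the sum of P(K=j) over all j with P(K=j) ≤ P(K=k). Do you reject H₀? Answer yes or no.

Exact binomial: n=32, k=30, p₀=1/2=0.5000
P(X=j) = C(n,j)·p₀^j·(1−p₀)^(n−j); p = Σ P(X=j) over j with P(X=j) ≤ P(X=30)
p-value (two-sided) = 0.00000
At α=0.1: p < α → reject H₀

reject H₀: yes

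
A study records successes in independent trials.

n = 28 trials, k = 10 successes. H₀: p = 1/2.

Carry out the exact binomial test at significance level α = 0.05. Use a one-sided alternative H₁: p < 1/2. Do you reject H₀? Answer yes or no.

reject H₀: no

Exact binomial: n=28, k=10, p₀=1/2=0.5000
P(X≤10) from Σ C(n,i)·p₀^i·(1−p₀)^(n−i)
p-value (one-sided, H₁ less) = 0.09247
At α=0.05: p ≥ α → fail to reject H₀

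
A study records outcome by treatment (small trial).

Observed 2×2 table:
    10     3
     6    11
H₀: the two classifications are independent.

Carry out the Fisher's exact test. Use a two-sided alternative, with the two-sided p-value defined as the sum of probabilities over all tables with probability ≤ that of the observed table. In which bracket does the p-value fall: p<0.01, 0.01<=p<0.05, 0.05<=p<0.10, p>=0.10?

p-value bracket: 0.01<=p<0.05

Margins: r₁=13, r₂=17, c₁=16, c₂=14, n=30
p_obs = C(13,10)·C(17,6)/C(30,16); sum pmf over tables with pmf ≤ p_obs
p-value (two-sided) = 0.03293
→ bracket: 0.01<=p<0.05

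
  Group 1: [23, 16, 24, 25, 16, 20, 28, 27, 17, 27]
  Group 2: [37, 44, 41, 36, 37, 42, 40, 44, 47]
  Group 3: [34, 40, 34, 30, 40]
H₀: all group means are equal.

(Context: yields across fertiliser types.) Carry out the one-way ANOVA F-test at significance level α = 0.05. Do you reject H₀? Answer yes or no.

Group means [22.30, 40.89, 35.60], grand mean 32.042
SSB = Σnᵢ(x̄ᵢ−x̄)² = 1716.769; SSW = ΣΣ(x−x̄ᵢ)² = 388.189
MSB = 1716.769/2 = 858.3847; MSW = 388.189/21 = 18.4852
F = MSB/MSW = 46.4364
df = (2, 21)
p-value (upper-tail) = 0.00000
At α=0.05: p < α → reject H₀

reject H₀: yes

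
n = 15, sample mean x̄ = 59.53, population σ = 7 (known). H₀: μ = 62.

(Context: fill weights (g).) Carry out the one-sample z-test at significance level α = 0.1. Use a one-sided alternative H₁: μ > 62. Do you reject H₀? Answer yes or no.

reject H₀: no

SE = σ/√n = 7/√15 = 1.8074
z = (x̄−μ₀)/SE = (59.53−62)/1.8074 = -1.3666
p-value (one-sided, H₁ greater) = 0.91413
At α=0.1: p ≥ α → fail to reject H₀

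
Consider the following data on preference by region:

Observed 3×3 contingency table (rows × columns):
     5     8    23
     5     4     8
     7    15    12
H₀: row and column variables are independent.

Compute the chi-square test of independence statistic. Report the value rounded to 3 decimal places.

Row totals [36, 17, 34], col totals [17, 27, 43], n=87
χ² = (5−7.03)²/7.03 + (8−11.17)²/11.17 + (23−17.79)²/17.79 + (5−3.32)²/3.32 + (4−5.28)²/5.28 + (8−8.40)²/8.40 + (7−6.64)²/6.64 + (15−10.55)²/10.55 + (12−16.80)²/16.80 = 7.4566
df = 4

test statistic = 7.457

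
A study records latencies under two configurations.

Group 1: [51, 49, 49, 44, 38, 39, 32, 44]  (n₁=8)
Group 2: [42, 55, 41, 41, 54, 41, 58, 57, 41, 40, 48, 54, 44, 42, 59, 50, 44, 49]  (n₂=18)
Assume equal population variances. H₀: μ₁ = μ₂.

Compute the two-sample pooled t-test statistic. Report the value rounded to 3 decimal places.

x̄₁=43.250, s₁=6.541, n₁=8
x̄₂=47.778, s₂=6.822, n₂=18
s_p² = [7·6.541² + 17·6.822²]/24 = 45.4421
SE = √(s_p²·(1/8+1/18)) = 2.8644
t = (43.250−47.778)/2.8644 = -1.5807
df = 24

test statistic = -1.581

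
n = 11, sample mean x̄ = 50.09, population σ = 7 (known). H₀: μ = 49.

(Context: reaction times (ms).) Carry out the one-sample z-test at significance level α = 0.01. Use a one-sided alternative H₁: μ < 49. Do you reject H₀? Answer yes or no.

reject H₀: no

SE = σ/√n = 7/√11 = 2.1106
z = (x̄−μ₀)/SE = (50.09−49)/2.1106 = 0.5164
p-value (one-sided, H₁ less) = 0.69723
At α=0.01: p ≥ α → fail to reject H₀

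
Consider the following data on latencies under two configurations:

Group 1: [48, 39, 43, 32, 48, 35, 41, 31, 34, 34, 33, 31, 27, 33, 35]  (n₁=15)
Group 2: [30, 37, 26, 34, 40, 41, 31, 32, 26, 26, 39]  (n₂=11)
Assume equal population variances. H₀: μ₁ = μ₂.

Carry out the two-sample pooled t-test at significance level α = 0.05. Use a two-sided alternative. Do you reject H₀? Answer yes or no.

reject H₀: no

x̄₁=36.267, s₁=6.239, n₁=15
x̄₂=32.909, s₂=5.718, n₂=11
s_p² = [14·6.239² + 10·5.718²]/24 = 36.3268
SE = √(s_p²·(1/15+1/11)) = 2.3925
t = (36.267−32.909)/2.3925 = 1.4034
df = 24
p-value (two-sided) = 0.17332
At α=0.05: p ≥ α → fail to reject H₀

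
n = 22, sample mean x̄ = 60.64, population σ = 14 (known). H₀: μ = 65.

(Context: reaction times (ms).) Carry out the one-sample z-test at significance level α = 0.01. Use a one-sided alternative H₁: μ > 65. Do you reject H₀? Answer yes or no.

reject H₀: no

SE = σ/√n = 14/√22 = 2.9848
z = (x̄−μ₀)/SE = (60.64−65)/2.9848 = -1.4607
p-value (one-sided, H₁ greater) = 0.92796
At α=0.01: p ≥ α → fail to reject H₀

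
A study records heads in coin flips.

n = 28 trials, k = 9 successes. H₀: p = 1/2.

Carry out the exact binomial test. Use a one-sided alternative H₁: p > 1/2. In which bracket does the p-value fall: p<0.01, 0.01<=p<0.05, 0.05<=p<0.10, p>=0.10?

p-value bracket: p>=0.10

Exact binomial: n=28, k=9, p₀=1/2=0.5000
P(X≥9) from Σ C(n,i)·p₀^i·(1−p₀)^(n−i)
p-value (one-sided, H₁ greater) = 0.98215
→ bracket: p>=0.10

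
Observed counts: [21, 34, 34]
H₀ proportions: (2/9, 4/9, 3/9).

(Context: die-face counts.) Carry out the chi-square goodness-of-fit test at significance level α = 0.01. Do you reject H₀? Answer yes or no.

reject H₀: no

n = 89; E_i = n·p_i = [19.78, 39.56, 29.67]
χ² = (21−19.78)²/19.78 + (34−39.56)²/39.56 + (34−29.67)²/29.67 = 1.4888
df = 2
p-value (upper-tail) = 0.47503
At α=0.01: p ≥ α → fail to reject H₀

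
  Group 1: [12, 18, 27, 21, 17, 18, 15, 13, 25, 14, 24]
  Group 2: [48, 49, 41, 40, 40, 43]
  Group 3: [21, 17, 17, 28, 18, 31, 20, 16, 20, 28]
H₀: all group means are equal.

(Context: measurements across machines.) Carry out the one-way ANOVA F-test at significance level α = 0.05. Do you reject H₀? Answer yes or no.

reject H₀: yes

Group means [18.55, 43.50, 21.60], grand mean 25.222
SSB = Σnᵢ(x̄ᵢ−x̄)² = 2626.039; SSW = ΣΣ(x−x̄ᵢ)² = 602.627
MSB = 2626.039/2 = 1313.0197; MSW = 602.627/24 = 25.1095
F = MSB/MSW = 52.2918
df = (2, 24)
p-value (upper-tail) = 0.00000
At α=0.05: p < α → reject H₀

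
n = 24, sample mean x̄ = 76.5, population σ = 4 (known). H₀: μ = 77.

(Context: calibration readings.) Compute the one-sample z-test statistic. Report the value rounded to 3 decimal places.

SE = σ/√n = 4/√24 = 0.8165
z = (x̄−μ₀)/SE = (76.5−77)/0.8165 = -0.6124

test statistic = -0.612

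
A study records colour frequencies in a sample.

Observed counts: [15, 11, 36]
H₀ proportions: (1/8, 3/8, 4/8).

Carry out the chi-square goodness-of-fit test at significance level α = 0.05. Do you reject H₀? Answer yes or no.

n = 62; E_i = n·p_i = [7.75, 23.25, 31.00]
χ² = (15−7.75)²/7.75 + (11−23.25)²/23.25 + (36−31.00)²/31.00 = 14.0430
df = 2
p-value (upper-tail) = 0.00089
At α=0.05: p < α → reject H₀

reject H₀: yes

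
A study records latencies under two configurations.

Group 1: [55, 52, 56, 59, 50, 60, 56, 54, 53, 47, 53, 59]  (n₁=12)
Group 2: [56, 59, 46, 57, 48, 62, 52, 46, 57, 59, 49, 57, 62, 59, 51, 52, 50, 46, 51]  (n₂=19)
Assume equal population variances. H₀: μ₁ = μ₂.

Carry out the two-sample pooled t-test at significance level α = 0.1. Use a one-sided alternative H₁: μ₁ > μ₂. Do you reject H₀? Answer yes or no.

reject H₀: no

x̄₁=54.500, s₁=3.849, n₁=12
x̄₂=53.632, s₂=5.408, n₂=19
s_p² = [11·3.849² + 18·5.408²]/29 = 23.7731
SE = √(s_p²·(1/12+1/19)) = 1.7979
t = (54.500−53.632)/1.7979 = 0.4830
df = 29
p-value (one-sided, H₁ greater) = 0.31635
At α=0.1: p ≥ α → fail to reject H₀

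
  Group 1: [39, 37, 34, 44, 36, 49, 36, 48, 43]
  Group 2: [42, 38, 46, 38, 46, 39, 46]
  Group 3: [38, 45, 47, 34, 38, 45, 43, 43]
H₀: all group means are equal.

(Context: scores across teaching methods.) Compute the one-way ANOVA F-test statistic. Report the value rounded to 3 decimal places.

Group means [40.67, 42.14, 41.62], grand mean 41.417
SSB = Σnᵢ(x̄ᵢ−x̄)² = 9.101; SSW = ΣΣ(x−x̄ᵢ)² = 472.732
MSB = 9.101/2 = 4.5506; MSW = 472.732/21 = 22.5111
F = MSB/MSW = 0.2021
df = (2, 21)

test statistic = 0.202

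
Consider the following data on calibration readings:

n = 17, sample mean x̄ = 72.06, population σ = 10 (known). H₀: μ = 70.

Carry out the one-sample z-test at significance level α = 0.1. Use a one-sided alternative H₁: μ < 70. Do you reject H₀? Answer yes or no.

reject H₀: no

SE = σ/√n = 10/√17 = 2.4254
z = (x̄−μ₀)/SE = (72.06−70)/2.4254 = 0.8494
p-value (one-sided, H₁ less) = 0.80216
At α=0.1: p ≥ α → fail to reject H₀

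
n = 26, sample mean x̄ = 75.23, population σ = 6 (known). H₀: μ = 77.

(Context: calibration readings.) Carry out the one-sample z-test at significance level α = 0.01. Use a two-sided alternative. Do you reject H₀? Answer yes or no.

reject H₀: no

SE = σ/√n = 6/√26 = 1.1767
z = (x̄−μ₀)/SE = (75.23−77)/1.1767 = -1.5042
p-value (two-sided) = 0.13253
At α=0.01: p ≥ α → fail to reject H₀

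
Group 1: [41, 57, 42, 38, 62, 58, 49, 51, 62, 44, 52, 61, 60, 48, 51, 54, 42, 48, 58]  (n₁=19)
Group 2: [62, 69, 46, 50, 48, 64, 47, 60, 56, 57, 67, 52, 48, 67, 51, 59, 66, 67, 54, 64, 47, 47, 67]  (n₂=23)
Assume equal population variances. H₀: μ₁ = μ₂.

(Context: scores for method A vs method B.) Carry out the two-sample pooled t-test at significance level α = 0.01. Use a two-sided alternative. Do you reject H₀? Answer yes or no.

x̄₁=51.474, s₁=7.691, n₁=19
x̄₂=57.174, s₂=8.156, n₂=23
s_p² = [18·7.691² + 22·8.156²]/40 = 63.2010
SE = √(s_p²·(1/19+1/23)) = 2.4646
t = (51.474−57.174)/2.4646 = -2.3128
df = 40
p-value (two-sided) = 0.02596
At α=0.01: p ≥ α → fail to reject H₀

reject H₀: no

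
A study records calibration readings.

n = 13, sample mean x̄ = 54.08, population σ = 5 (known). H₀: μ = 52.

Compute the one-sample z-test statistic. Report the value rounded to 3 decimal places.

SE = σ/√n = 5/√13 = 1.3868
z = (x̄−μ₀)/SE = (54.08−52)/1.3868 = 1.4999

test statistic = 1.500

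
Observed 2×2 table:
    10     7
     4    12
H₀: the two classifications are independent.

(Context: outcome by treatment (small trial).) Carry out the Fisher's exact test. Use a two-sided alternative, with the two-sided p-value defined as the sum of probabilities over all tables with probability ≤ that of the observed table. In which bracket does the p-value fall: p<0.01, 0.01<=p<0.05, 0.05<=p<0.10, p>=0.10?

Margins: r₁=17, r₂=16, c₁=14, c₂=19, n=33
p_obs = C(17,10)·C(16,4)/C(33,14); sum pmf over tables with pmf ≤ p_obs
p-value (two-sided) = 0.07986
→ bracket: 0.05<=p<0.10

p-value bracket: 0.05<=p<0.10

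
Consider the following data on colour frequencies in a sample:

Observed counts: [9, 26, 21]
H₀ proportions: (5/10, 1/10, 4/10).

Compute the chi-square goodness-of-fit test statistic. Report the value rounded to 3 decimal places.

n = 56; E_i = n·p_i = [28.00, 5.60, 22.40]
χ² = (9−28.00)²/28.00 + (26−5.60)²/5.60 + (21−22.40)²/22.40 = 87.2946
df = 2

test statistic = 87.295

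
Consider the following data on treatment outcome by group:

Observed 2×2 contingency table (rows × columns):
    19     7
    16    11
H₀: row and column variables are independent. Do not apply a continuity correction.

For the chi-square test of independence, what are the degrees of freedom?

df = (r−1)(c−1) = (2−1)·(2−1) = 1

degrees of freedom = 1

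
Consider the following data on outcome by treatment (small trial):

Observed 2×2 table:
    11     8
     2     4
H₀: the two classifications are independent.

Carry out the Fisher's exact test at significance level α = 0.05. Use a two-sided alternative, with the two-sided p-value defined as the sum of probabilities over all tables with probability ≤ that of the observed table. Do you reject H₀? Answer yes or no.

Margins: r₁=19, r₂=6, c₁=13, c₂=12, n=25
p_obs = C(19,11)·C(6,2)/C(25,13); sum pmf over tables with pmf ≤ p_obs
p-value (two-sided) = 0.37826
At α=0.05: p ≥ α → fail to reject H₀

reject H₀: no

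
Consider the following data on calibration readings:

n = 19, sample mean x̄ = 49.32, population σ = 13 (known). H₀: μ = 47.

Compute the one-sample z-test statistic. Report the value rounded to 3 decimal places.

test statistic = 0.778

SE = σ/√n = 13/√19 = 2.9824
z = (x̄−μ₀)/SE = (49.32−47)/2.9824 = 0.7779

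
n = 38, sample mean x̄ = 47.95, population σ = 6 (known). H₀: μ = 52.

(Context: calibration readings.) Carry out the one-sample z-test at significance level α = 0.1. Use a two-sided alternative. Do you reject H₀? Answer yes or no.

reject H₀: yes

SE = σ/√n = 6/√38 = 0.9733
z = (x̄−μ₀)/SE = (47.95−52)/0.9733 = -4.1610
p-value (two-sided) = 0.00003
At α=0.1: p < α → reject H₀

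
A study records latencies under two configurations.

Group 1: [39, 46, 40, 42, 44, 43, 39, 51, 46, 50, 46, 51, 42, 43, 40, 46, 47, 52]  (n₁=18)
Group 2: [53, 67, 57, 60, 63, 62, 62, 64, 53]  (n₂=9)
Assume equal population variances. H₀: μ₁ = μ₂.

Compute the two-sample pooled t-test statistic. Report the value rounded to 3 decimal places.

test statistic = -8.441

x̄₁=44.833, s₁=4.218, n₁=18
x̄₂=60.111, s₂=4.859, n₂=9
s_p² = [17·4.218² + 8·4.859²]/25 = 19.6556
SE = √(s_p²·(1/18+1/9)) = 1.8100
t = (44.833−60.111)/1.8100 = -8.4410
df = 25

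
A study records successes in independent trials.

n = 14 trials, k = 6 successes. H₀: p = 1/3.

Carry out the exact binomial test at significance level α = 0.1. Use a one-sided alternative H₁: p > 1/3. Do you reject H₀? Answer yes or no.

reject H₀: no

Exact binomial: n=14, k=6, p₀=1/3=0.3333
P(X≥6) from Σ C(n,i)·p₀^i·(1−p₀)^(n−i)
p-value (one-sided, H₁ greater) = 0.31019
At α=0.1: p ≥ α → fail to reject H₀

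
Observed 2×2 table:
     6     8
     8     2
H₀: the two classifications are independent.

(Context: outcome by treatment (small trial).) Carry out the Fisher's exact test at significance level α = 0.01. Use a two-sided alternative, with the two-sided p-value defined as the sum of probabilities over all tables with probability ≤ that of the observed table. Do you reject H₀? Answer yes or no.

Margins: r₁=14, r₂=10, c₁=14, c₂=10, n=24
p_obs = C(14,6)·C(10,8)/C(24,14); sum pmf over tables with pmf ≤ p_obs
p-value (two-sided) = 0.10405
At α=0.01: p ≥ α → fail to reject H₀

reject H₀: no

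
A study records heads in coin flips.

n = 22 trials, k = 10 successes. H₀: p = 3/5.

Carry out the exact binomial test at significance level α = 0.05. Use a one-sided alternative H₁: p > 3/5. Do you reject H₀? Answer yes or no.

Exact binomial: n=22, k=10, p₀=3/5=0.6000
P(X≥10) from Σ C(n,i)·p₀^i·(1−p₀)^(n−i)
p-value (one-sided, H₁ greater) = 0.94489
At α=0.05: p ≥ α → fail to reject H₀

reject H₀: no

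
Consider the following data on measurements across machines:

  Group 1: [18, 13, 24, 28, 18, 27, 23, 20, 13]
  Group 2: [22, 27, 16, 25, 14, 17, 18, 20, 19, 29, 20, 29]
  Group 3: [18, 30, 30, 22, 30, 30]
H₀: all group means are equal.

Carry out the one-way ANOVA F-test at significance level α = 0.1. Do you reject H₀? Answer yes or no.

Group means [20.44, 21.33, 26.67], grand mean 22.222
SSB = Σnᵢ(x̄ᵢ−x̄)² = 156.444; SSW = ΣΣ(x−x̄ᵢ)² = 668.222
MSB = 156.444/2 = 78.2222; MSW = 668.222/24 = 27.8426
F = MSB/MSW = 2.8094
df = (2, 24)
p-value (upper-tail) = 0.08011
At α=0.1: p < α → reject H₀

reject H₀: yes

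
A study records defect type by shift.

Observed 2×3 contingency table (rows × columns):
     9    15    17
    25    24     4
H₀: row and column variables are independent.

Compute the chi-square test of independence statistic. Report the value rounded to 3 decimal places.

Row totals [41, 53], col totals [34, 39, 21], n=94
χ² = (9−14.83)²/14.83 + (15−17.01)²/17.01 + (17−9.16)²/9.16 + (25−19.17)²/19.17 + (24−21.99)²/21.99 + (4−11.84)²/11.84 = 16.3891
df = 2

test statistic = 16.389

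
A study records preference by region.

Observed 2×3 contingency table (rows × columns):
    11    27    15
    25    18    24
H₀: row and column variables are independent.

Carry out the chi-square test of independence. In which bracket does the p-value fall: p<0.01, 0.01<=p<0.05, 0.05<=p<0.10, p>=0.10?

Row totals [53, 67], col totals [36, 45, 39], n=120
χ² = (11−15.90)²/15.90 + (27−19.88)²/19.88 + (15−17.23)²/17.23 + (25−20.10)²/20.10 + (18−25.12)²/25.12 + (24−21.77)²/21.77 = 7.7941
df = 2
p-value (upper-tail) = 0.02030
→ bracket: 0.01<=p<0.05

p-value bracket: 0.01<=p<0.05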